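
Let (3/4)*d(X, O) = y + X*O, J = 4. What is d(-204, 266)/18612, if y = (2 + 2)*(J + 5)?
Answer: -18076/4653 ≈ -3.8848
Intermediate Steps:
y = 36 (y = (2 + 2)*(4 + 5) = 4*9 = 36)
d(X, O) = 48 + 4*O*X/3 (d(X, O) = 4*(36 + X*O)/3 = 4*(36 + O*X)/3 = 48 + 4*O*X/3)
d(-204, 266)/18612 = (48 + (4/3)*266*(-204))/18612 = (48 - 72352)*(1/18612) = -72304*1/18612 = -18076/4653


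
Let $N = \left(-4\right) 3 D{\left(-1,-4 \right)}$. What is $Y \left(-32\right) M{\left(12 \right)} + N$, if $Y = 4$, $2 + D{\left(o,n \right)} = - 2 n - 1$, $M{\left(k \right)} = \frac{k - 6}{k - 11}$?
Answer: $-828$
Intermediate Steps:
$M{\left(k \right)} = \frac{-6 + k}{-11 + k}$
$D{\left(o,n \right)} = -3 - 2 n$ ($D{\left(o,n \right)} = -2 - \left(1 + 2 n\right) = -3 - 2 n$)
$N = -60$ ($N = \left(-4\right) 3 \left(-3 - -8\right) = - 12 \left(-3 + 8\right) = \left(-12\right) 5 = -60$)
$Y \left(-32\right) M{\left(12 \right)} + N = 4 \left(-32\right) \frac{-6 + 12}{-11 + 12} - 60 = - 128 \cdot 1^{-1} \cdot 6 - 60 = - 128 \cdot 1 \cdot 6 - 60 = \left(-128\right) 6 - 60 = -768 - 60 = -828$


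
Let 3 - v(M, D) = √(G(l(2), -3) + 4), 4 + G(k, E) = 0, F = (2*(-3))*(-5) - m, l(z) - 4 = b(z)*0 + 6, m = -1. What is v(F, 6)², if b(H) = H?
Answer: 9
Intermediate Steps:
l(z) = 10 (l(z) = 4 + (z*0 + 6) = 4 + (0 + 6) = 4 + 6 = 10)
F = 31 (F = (2*(-3))*(-5) - 1*(-1) = -6*(-5) + 1 = 30 + 1 = 31)
G(k, E) = -4 (G(k, E) = -4 + 0 = -4)
v(M, D) = 3 (v(M, D) = 3 - √(-4 + 4) = 3 - √0 = 3 - 1*0 = 3 + 0 = 3)
v(F, 6)² = 3² = 9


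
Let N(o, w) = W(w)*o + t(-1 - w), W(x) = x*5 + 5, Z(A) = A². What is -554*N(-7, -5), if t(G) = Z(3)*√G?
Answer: -87532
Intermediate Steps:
W(x) = 5 + 5*x (W(x) = 5*x + 5 = 5 + 5*x)
t(G) = 9*√G (t(G) = 3²*√G = 9*√G)
N(o, w) = 9*√(-1 - w) + o*(5 + 5*w) (N(o, w) = (5 + 5*w)*o + 9*√(-1 - w) = o*(5 + 5*w) + 9*√(-1 - w) = 9*√(-1 - w) + o*(5 + 5*w))
-554*N(-7, -5) = -554*(9*√(-1 - 1*(-5)) + 5*(-7)*(1 - 5)) = -554*(9*√(-1 + 5) + 5*(-7)*(-4)) = -554*(9*√4 + 140) = -554*(9*2 + 140) = -554*(18 + 140) = -554*158 = -87532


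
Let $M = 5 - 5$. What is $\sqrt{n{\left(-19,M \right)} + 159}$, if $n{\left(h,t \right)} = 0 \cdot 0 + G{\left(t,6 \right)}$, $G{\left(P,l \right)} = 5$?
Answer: $2 \sqrt{41} \approx 12.806$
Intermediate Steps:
$M = 0$ ($M = 5 - 5 = 0$)
$n{\left(h,t \right)} = 5$ ($n{\left(h,t \right)} = 0 \cdot 0 + 5 = 0 + 5 = 5$)
$\sqrt{n{\left(-19,M \right)} + 159} = \sqrt{5 + 159} = \sqrt{164} = 2 \sqrt{41}$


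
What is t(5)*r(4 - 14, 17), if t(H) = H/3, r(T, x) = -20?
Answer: -100/3 ≈ -33.333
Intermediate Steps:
t(H) = H/3 (t(H) = H*(⅓) = H/3)
t(5)*r(4 - 14, 17) = ((⅓)*5)*(-20) = (5/3)*(-20) = -100/3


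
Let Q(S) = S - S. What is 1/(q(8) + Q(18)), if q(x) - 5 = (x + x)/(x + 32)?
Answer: 5/27 ≈ 0.18519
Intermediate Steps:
Q(S) = 0
q(x) = 5 + 2*x/(32 + x) (q(x) = 5 + (x + x)/(x + 32) = 5 + (2*x)/(32 + x) = 5 + 2*x/(32 + x))
1/(q(8) + Q(18)) = 1/((160 + 7*8)/(32 + 8) + 0) = 1/((160 + 56)/40 + 0) = 1/((1/40)*216 + 0) = 1/(27/5 + 0) = 1/(27/5) = 5/27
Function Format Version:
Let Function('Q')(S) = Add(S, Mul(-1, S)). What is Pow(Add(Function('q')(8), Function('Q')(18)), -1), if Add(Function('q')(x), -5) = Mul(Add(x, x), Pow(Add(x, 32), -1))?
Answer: Rational(5, 27) ≈ 0.18519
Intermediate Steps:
Function('Q')(S) = 0
Function('q')(x) = Add(5, Mul(2, x, Pow(Add(32, x), -1))) (Function('q')(x) = Add(5, Mul(Add(x, x), Pow(Add(x, 32), -1))) = Add(5, Mul(Mul(2, x), Pow(Add(32, x), -1))) = Add(5, Mul(2, x, Pow(Add(32, x), -1))))
Pow(Add(Function('q')(8), Function('Q')(18)), -1) = Pow(Add(Mul(Pow(Add(32, 8), -1), Add(160, Mul(7, 8))), 0), -1) = Pow(Add(Mul(Pow(40, -1), Add(160, 56)), 0), -1) = Pow(Add(Mul(Rational(1, 40), 216), 0), -1) = Pow(Add(Rational(27, 5), 0), -1) = Pow(Rational(27, 5), -1) = Rational(5, 27)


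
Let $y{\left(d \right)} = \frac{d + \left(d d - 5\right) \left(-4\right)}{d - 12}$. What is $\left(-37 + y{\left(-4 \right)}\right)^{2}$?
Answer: $1156$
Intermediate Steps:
$y{\left(d \right)} = \frac{20 + d - 4 d^{2}}{-12 + d}$ ($y{\left(d \right)} = \frac{d + \left(d^{2} - 5\right) \left(-4\right)}{-12 + d} = \frac{d + \left(-5 + d^{2}\right) \left(-4\right)}{-12 + d} = \frac{d - \left(-20 + 4 d^{2}\right)}{-12 + d} = \frac{20 + d - 4 d^{2}}{-12 + d}$)
$\left(-37 + y{\left(-4 \right)}\right)^{2} = \left(-37 + \frac{20 - 4 - 4 \left(-4\right)^{2}}{-12 - 4}\right)^{2} = \left(-37 + \frac{20 - 4 - 64}{-16}\right)^{2} = \left(-37 - \frac{20 - 4 - 64}{16}\right)^{2} = \left(-37 - -3\right)^{2} = \left(-37 + 3\right)^{2} = \left(-34\right)^{2} = 1156$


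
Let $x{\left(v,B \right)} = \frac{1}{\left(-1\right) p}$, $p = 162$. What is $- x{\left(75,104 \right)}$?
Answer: $\frac{1}{162} \approx 0.0061728$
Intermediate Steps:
$x{\left(v,B \right)} = - \frac{1}{162}$ ($x{\left(v,B \right)} = \frac{1}{\left(-1\right) 162} = \frac{1}{-162} = - \frac{1}{162}$)
$- x{\left(75,104 \right)} = \left(-1\right) \left(- \frac{1}{162}\right) = \frac{1}{162}$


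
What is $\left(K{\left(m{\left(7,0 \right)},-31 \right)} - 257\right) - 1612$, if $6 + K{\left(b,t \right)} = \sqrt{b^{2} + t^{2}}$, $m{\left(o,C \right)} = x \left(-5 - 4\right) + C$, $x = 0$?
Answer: $-1844$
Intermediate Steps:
$m{\left(o,C \right)} = C$ ($m{\left(o,C \right)} = 0 \left(-5 - 4\right) + C = 0 \left(-9\right) + C = 0 + C = C$)
$K{\left(b,t \right)} = -6 + \sqrt{b^{2} + t^{2}}$
$\left(K{\left(m{\left(7,0 \right)},-31 \right)} - 257\right) - 1612 = \left(\left(-6 + \sqrt{0^{2} + \left(-31\right)^{2}}\right) - 257\right) - 1612 = \left(\left(-6 + \sqrt{0 + 961}\right) - 257\right) - 1612 = \left(\left(-6 + \sqrt{961}\right) - 257\right) - 1612 = \left(\left(-6 + 31\right) - 257\right) - 1612 = \left(25 - 257\right) - 1612 = -232 - 1612 = -1844$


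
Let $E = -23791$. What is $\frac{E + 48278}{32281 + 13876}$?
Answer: $\frac{24487}{46157} \approx 0.53052$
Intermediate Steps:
$\frac{E + 48278}{32281 + 13876} = \frac{-23791 + 48278}{32281 + 13876} = \frac{24487}{46157}$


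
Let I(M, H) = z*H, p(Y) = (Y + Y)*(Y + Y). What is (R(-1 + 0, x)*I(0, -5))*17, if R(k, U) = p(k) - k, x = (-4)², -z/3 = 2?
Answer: 2550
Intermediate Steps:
z = -6 (z = -3*2 = -6)
p(Y) = 4*Y² (p(Y) = (2*Y)*(2*Y) = 4*Y²)
x = 16
I(M, H) = -6*H
R(k, U) = -k + 4*k² (R(k, U) = 4*k² - k = -k + 4*k²)
(R(-1 + 0, x)*I(0, -5))*17 = (((-1 + 0)*(-1 + 4*(-1 + 0)))*(-6*(-5)))*17 = (-(-1 + 4*(-1))*30)*17 = (-(-1 - 4)*30)*17 = (-1*(-5)*30)*17 = (5*30)*17 = 150*17 = 2550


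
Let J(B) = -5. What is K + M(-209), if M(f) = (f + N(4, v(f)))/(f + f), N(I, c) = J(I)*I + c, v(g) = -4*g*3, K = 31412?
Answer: 13127937/418 ≈ 31407.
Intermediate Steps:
v(g) = -12*g
N(I, c) = c - 5*I (N(I, c) = -5*I + c = c - 5*I)
M(f) = (-20 - 11*f)/(2*f) (M(f) = (f + (-12*f - 5*4))/(f + f) = (f + (-12*f - 20))/((2*f)) = (f + (-20 - 12*f))*(1/(2*f)) = (-20 - 11*f)*(1/(2*f)) = (-20 - 11*f)/(2*f))
K + M(-209) = 31412 + (-11/2 - 10/(-209)) = 31412 + (-11/2 - 10*(-1/209)) = 31412 + (-11/2 + 10/209) = 31412 - 2279/418 = 13127937/418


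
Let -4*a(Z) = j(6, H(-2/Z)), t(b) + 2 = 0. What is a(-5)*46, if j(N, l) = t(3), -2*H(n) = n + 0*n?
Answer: 23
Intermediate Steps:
t(b) = -2 (t(b) = -2 + 0 = -2)
H(n) = -n/2 (H(n) = -(n + 0*n)/2 = -(n + 0)/2 = -n/2)
j(N, l) = -2
a(Z) = 1/2 (a(Z) = -1/4*(-2) = 1/2)
a(-5)*46 = (1/2)*46 = 23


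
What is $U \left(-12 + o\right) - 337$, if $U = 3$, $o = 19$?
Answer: $-316$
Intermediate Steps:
$U \left(-12 + o\right) - 337 = 3 \left(-12 + 19\right) - 337 = 3 \cdot 7 - 337 = 21 - 337 = -316$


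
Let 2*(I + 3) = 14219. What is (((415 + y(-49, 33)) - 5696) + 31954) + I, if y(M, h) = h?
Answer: 67625/2 ≈ 33813.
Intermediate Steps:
I = 14213/2 (I = -3 + (1/2)*14219 = -3 + 14219/2 = 14213/2 ≈ 7106.5)
(((415 + y(-49, 33)) - 5696) + 31954) + I = (((415 + 33) - 5696) + 31954) + 14213/2 = ((448 - 5696) + 31954) + 14213/2 = (-5248 + 31954) + 14213/2 = 26706 + 14213/2 = 67625/2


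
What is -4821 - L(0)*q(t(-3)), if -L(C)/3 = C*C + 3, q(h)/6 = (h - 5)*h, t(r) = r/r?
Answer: -5037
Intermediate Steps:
t(r) = 1
q(h) = 6*h*(-5 + h) (q(h) = 6*((h - 5)*h) = 6*((-5 + h)*h) = 6*(h*(-5 + h)) = 6*h*(-5 + h))
L(C) = -9 - 3*C² (L(C) = -3*(C*C + 3) = -3*(C² + 3) = -3*(3 + C²) = -9 - 3*C²)
-4821 - L(0)*q(t(-3)) = -4821 - (-9 - 3*0²)*6*1*(-5 + 1) = -4821 - (-9 - 3*0)*6*1*(-4) = -4821 - (-9 + 0)*(-24) = -4821 - (-9)*(-24) = -4821 - 1*216 = -4821 - 216 = -5037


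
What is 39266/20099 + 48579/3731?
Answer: 1122890767/74989369 ≈ 14.974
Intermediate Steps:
39266/20099 + 48579/3731 = 1122890767/74989369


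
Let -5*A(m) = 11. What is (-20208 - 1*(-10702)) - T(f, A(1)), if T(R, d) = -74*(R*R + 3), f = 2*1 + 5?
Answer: -5658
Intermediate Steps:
A(m) = -11/5 (A(m) = -⅕*11 = -11/5)
f = 7 (f = 2 + 5 = 7)
T(R, d) = -222 - 74*R² (T(R, d) = -74*(R² + 3) = -74*(3 + R²) = -222 - 74*R²)
(-20208 - 1*(-10702)) - T(f, A(1)) = (-20208 - 1*(-10702)) - (-222 - 74*7²) = (-20208 + 10702) - (-222 - 74*49) = -9506 - (-222 - 3626) = -9506 - 1*(-3848) = -9506 + 3848 = -5658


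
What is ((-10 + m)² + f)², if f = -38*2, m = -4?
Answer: 14400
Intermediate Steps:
f = -76
((-10 + m)² + f)² = ((-10 - 4)² - 76)² = ((-14)² - 76)² = (196 - 76)² = 120² = 14400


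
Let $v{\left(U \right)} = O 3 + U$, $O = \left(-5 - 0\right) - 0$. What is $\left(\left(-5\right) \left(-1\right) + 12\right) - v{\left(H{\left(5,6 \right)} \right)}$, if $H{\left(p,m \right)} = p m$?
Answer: $2$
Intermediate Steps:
$H{\left(p,m \right)} = m p$
$O = -5$ ($O = \left(-5 + 0\right) + 0 = -5 + 0 = -5$)
$v{\left(U \right)} = -15 + U$ ($v{\left(U \right)} = \left(-5\right) 3 + U = -15 + U$)
$\left(\left(-5\right) \left(-1\right) + 12\right) - v{\left(H{\left(5,6 \right)} \right)} = \left(\left(-5\right) \left(-1\right) + 12\right) - \left(-15 + 6 \cdot 5\right) = \left(5 + 12\right) - \left(-15 + 30\right) = 17 - 15 = 2$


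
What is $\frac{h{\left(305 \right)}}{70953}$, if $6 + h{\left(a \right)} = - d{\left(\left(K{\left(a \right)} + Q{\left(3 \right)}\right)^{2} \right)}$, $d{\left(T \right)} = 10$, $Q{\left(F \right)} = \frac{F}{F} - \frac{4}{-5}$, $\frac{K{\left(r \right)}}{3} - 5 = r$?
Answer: $- \frac{16}{70953} \approx -0.0002255$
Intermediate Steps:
$K{\left(r \right)} = 15 + 3 r$
$Q{\left(F \right)} = \frac{9}{5}$ ($Q{\left(F \right)} = 1 - - \frac{4}{5} = 1 + \frac{4}{5} = \frac{9}{5}$)
$h{\left(a \right)} = -16$ ($h{\left(a \right)} = -6 - 10 = -16$)
$\frac{h{\left(305 \right)}}{70953} = - \frac{16}{70953}$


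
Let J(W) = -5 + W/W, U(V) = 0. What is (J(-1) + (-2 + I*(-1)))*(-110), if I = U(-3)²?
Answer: 660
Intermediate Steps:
J(W) = -4 (J(W) = -5 + 1 = -4)
I = 0 (I = 0² = 0)
(J(-1) + (-2 + I*(-1)))*(-110) = (-4 + (-2 + 0*(-1)))*(-110) = (-4 + (-2 + 0))*(-110) = (-4 - 2)*(-110) = -6*(-110) = 660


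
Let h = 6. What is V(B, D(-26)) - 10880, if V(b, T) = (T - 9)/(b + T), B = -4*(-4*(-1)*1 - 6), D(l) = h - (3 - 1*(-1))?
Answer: -108807/10 ≈ -10881.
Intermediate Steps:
D(l) = 2 (D(l) = 6 - (3 - 1*(-1)) = 6 - (3 + 1) = 6 - 1*4 = 6 - 4 = 2)
B = 8 (B = -4*(4*1 - 6) = -4*(4 - 6) = -4*(-2) = 8)
V(b, T) = (-9 + T)/(T + b)
V(B, D(-26)) - 10880 = (-9 + 2)/(2 + 8) - 10880 = -7/10 - 10880 = -108807/10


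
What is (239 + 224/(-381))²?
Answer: 8250997225/145161 ≈ 56840.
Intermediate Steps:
(239 + 224/(-381))² = (239 + 224*(-1/381))² = (239 - 224/381)² = (90835/381)² = 8250997225/145161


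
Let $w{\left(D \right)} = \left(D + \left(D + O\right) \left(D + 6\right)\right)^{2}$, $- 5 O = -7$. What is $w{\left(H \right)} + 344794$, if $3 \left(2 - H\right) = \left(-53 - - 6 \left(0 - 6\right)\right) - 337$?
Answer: $482322910$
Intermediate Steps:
$O = \frac{7}{5}$ ($O = \left(- \frac{1}{5}\right) \left(-7\right) = \frac{7}{5} \approx 1.4$)
$H = 144$ ($H = 2 - \frac{\left(-53 - - 6 \left(0 - 6\right)\right) - 337}{3} = 2 - \frac{\left(-53 - \left(-6\right) \left(-6\right)\right) - 337}{3} = 2 - \frac{\left(-53 - 36\right) - 337}{3} = 2 - \frac{-89 - 337}{3} = 2 - -142 = 2 + 142 = 144$)
$w{\left(D \right)} = \left(D + \left(6 + D\right) \left(\frac{7}{5} + D\right)\right)^{2}$ ($w{\left(D \right)} = \left(D + \left(D + \frac{7}{5}\right) \left(D + 6\right)\right)^{2} = \left(D + \left(\frac{7}{5} + D\right) \left(6 + D\right)\right)^{2} = \left(D + \left(6 + D\right) \left(\frac{7}{5} + D\right)\right)^{2}$)
$w{\left(H \right)} + 344794 = \frac{\left(42 + 5 \cdot 144^{2} + 42 \cdot 144\right)^{2}}{25} + 344794 = \frac{\left(42 + 5 \cdot 20736 + 6048\right)^{2}}{25} + 344794 = \frac{\left(42 + 103680 + 6048\right)^{2}}{25} + 344794 = \frac{109770^{2}}{25} + 344794 = \frac{1}{25} \cdot 12049452900 + 344794 = 481978116 + 344794 = 482322910$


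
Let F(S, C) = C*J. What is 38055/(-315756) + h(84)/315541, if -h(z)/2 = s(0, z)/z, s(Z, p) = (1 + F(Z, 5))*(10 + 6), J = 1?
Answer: -4002878161/33211321332 ≈ -0.12053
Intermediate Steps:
F(S, C) = C (F(S, C) = C*1 = C)
s(Z, p) = 96 (s(Z, p) = (1 + 5)*(10 + 6) = 6*16 = 96)
h(z) = -192/z
38055/(-315756) + h(84)/315541 = 38055/(-315756) - 192/84/315541 = 38055*(-1/315756) - 192*1/84*(1/315541) = -12685/105252 - 16/7*1/315541 = -12685/105252 - 16/2208787 = -4002878161/33211321332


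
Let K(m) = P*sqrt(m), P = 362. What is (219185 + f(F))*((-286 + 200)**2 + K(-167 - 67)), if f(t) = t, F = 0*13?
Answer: 1621092260 + 238034910*I*sqrt(26) ≈ 1.6211e+9 + 1.2137e+9*I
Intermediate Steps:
F = 0
K(m) = 362*sqrt(m)
(219185 + f(F))*((-286 + 200)**2 + K(-167 - 67)) = (219185 + 0)*((-286 + 200)**2 + 362*sqrt(-167 - 67)) = 219185*((-86)**2 + 362*sqrt(-234)) = 219185*(7396 + 362*(3*I*sqrt(26))) = 219185*(7396 + 1086*I*sqrt(26)) = 1621092260 + 238034910*I*sqrt(26)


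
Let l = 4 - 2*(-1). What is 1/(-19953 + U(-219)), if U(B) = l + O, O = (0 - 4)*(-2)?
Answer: -1/19939 ≈ -5.0153e-5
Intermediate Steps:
l = 6 (l = 4 + 2 = 6)
O = 8 (O = -4*(-2) = 8)
U(B) = 14 (U(B) = 6 + 8 = 14)
1/(-19953 + U(-219)) = 1/(-19953 + 14) = 1/(-19939) = -1/19939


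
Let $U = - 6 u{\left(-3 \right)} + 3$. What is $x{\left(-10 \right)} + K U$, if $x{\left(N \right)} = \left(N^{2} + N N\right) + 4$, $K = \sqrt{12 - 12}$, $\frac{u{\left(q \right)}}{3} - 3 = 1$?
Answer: $204$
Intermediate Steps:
$u{\left(q \right)} = 12$ ($u{\left(q \right)} = 9 + 3 \cdot 1 = 9 + 3 = 12$)
$K = 0$ ($K = \sqrt{0} = 0$)
$x{\left(N \right)} = 4 + 2 N^{2}$ ($x{\left(N \right)} = \left(N^{2} + N^{2}\right) + 4 = 2 N^{2} + 4 = 4 + 2 N^{2}$)
$U = -69$ ($U = \left(-6\right) 12 + 3 = -72 + 3 = -69$)
$x{\left(-10 \right)} + K U = \left(4 + 2 \left(-10\right)^{2}\right) + 0 \left(-69\right) = \left(4 + 2 \cdot 100\right) + 0 = \left(4 + 200\right) + 0 = 204 + 0 = 204$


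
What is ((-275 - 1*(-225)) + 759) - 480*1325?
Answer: -635291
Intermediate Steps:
((-275 - 1*(-225)) + 759) - 480*1325 = ((-275 + 225) + 759) - 636000 = (-50 + 759) - 636000 = 709 - 636000 = -635291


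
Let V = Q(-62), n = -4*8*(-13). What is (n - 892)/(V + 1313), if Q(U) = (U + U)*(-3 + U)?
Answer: -68/1339 ≈ -0.050784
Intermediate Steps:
Q(U) = 2*U*(-3 + U) (Q(U) = (2*U)*(-3 + U) = 2*U*(-3 + U))
n = 416 (n = -32*(-13) = 416)
V = 8060 (V = 2*(-62)*(-3 - 62) = 2*(-62)*(-65) = 8060)
(n - 892)/(V + 1313) = (416 - 892)/(8060 + 1313) = -476/9373 = -476*1/9373 = -68/1339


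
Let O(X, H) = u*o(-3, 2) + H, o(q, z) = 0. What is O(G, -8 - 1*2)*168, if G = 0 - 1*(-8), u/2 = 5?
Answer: -1680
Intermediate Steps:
u = 10 (u = 2*5 = 10)
G = 8 (G = 0 + 8 = 8)
O(X, H) = H (O(X, H) = 10*0 + H = 0 + H = H)
O(G, -8 - 1*2)*168 = (-8 - 1*2)*168 = (-8 - 2)*168 = -10*168 = -1680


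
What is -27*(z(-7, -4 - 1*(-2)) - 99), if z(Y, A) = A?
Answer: 2727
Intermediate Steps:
-27*(z(-7, -4 - 1*(-2)) - 99) = -27*((-4 - 1*(-2)) - 99) = -27*((-4 + 2) - 99) = -27*(-2 - 99) = -27*(-101) = 2727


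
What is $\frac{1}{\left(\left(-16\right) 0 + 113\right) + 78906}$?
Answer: $\frac{1}{79019} \approx 1.2655 \cdot 10^{-5}$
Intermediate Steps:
$\frac{1}{\left(\left(-16\right) 0 + 113\right) + 78906} = \frac{1}{\left(0 + 113\right) + 78906} = \frac{1}{113 + 78906} = \frac{1}{79019}$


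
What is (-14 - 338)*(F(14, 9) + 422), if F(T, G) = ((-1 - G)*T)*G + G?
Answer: 291808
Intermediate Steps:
F(T, G) = G + G*T*(-1 - G) (F(T, G) = (T*(-1 - G))*G + G = G*T*(-1 - G) + G = G + G*T*(-1 - G))
(-14 - 338)*(F(14, 9) + 422) = (-14 - 338)*(9*(1 - 1*14 - 1*9*14) + 422) = -352*(9*(1 - 14 - 126) + 422) = -352*(9*(-139) + 422) = -352*(-1251 + 422) = -352*(-829) = 291808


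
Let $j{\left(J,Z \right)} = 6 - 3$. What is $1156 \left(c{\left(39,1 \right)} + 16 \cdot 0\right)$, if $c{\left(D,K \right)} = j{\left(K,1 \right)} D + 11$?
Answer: $147968$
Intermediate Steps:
$j{\left(J,Z \right)} = 3$
$c{\left(D,K \right)} = 11 + 3 D$ ($c{\left(D,K \right)} = 3 D + 11 = 11 + 3 D$)
$1156 \left(c{\left(39,1 \right)} + 16 \cdot 0\right) = 1156 \left(\left(11 + 3 \cdot 39\right) + 16 \cdot 0\right) = 1156 \left(\left(11 + 117\right) + 0\right) = 1156 \left(128 + 0\right) = 1156 \cdot 128 = 147968$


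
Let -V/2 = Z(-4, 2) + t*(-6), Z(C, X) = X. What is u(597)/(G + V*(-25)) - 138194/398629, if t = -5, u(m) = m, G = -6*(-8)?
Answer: 1462543/93848656 ≈ 0.015584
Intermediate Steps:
G = 48
V = -64 (V = -2*(2 - 5*(-6)) = -2*(2 + 30) = -2*32 = -64)
u(597)/(G + V*(-25)) - 138194/398629 = 597/(48 - 64*(-25)) - 138194/398629 = 597/(48 + 1600) - 138194*1/398629 = 597/1648 - 19742/56947 = 1462543/93848656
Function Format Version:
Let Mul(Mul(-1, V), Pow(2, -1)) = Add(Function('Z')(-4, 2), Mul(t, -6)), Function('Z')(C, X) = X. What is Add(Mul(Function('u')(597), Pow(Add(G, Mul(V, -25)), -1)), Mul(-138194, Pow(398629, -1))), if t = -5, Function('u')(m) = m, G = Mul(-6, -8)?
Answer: Rational(1462543, 93848656) ≈ 0.015584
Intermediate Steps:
G = 48
V = -64 (V = Mul(-2, Add(2, Mul(-5, -6))) = Mul(-2, Add(2, 30)) = Mul(-2, 32) = -64)
Add(Mul(Function('u')(597), Pow(Add(G, Mul(V, -25)), -1)), Mul(-138194, Pow(398629, -1))) = Add(Mul(597, Pow(Add(48, Mul(-64, -25)), -1)), Mul(-138194, Pow(398629, -1))) = Add(Mul(597, Pow(Add(48, 1600), -1)), Mul(-138194, Rational(1, 398629))) = Add(Mul(597, Pow(1648, -1)), Rational(-19742, 56947)) = Add(Mul(597, Rational(1, 1648)), Rational(-19742, 56947)) = Add(Rational(597, 1648), Rational(-19742, 56947)) = Rational(1462543, 93848656)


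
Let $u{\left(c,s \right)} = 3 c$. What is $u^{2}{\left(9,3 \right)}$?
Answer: $729$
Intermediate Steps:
$u^{2}{\left(9,3 \right)} = \left(3 \cdot 9\right)^{2} = 27^{2} = 729$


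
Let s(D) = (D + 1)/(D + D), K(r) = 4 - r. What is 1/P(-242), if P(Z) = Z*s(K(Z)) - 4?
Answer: -246/30871 ≈ -0.0079686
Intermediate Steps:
s(D) = (1 + D)/(2*D) (s(D) = (1 + D)/((2*D)) = (1 + D)*(1/(2*D)) = (1 + D)/(2*D))
P(Z) = -4 + Z*(5 - Z)/(2*(4 - Z)) (P(Z) = Z*((1 + (4 - Z))/(2*(4 - Z))) - 4 = Z*((5 - Z)/(2*(4 - Z))) - 4 = Z*(5 - Z)/(2*(4 - Z)) - 4 = -4 + Z*(5 - Z)/(2*(4 - Z)))
1/P(-242) = 1/((32 + (-242)² - 13*(-242))/(2*(-4 - 242))) = 1/((½)*(32 + 58564 + 3146)/(-246)) = 1/((½)*(-1/246)*61742) = 1/(-30871/246) = -246/30871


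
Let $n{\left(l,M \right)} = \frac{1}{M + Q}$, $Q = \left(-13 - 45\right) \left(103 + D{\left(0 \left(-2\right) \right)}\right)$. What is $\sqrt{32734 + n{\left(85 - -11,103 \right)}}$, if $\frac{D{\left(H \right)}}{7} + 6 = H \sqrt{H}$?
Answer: $\frac{\sqrt{386235827715}}{3435} \approx 180.93$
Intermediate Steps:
$D{\left(H \right)} = -42 + 7 H^{\frac{3}{2}}$ ($D{\left(H \right)} = -42 + 7 H \sqrt{H} = -42 + 7 H^{\frac{3}{2}}$)
$Q = -3538$ ($Q = \left(-13 - 45\right) \left(103 - \left(42 - 7 \left(0 \left(-2\right)\right)^{\frac{3}{2}}\right)\right) = - 58 \left(103 - \left(42 - 7 \cdot 0^{\frac{3}{2}}\right)\right) = - 58 \left(103 + \left(-42 + 7 \cdot 0\right)\right) = - 58 \left(103 + \left(-42 + 0\right)\right) = - 58 \left(103 - 42\right) = \left(-58\right) 61 = -3538$)
$n{\left(l,M \right)} = \frac{1}{-3538 + M}$ ($n{\left(l,M \right)} = \frac{1}{M - 3538} = \frac{1}{-3538 + M}$)
$\sqrt{32734 + n{\left(85 - -11,103 \right)}} = \sqrt{32734 + \frac{1}{-3538 + 103}} = \sqrt{32734 + \frac{1}{-3435}} = \sqrt{32734 - \frac{1}{3435}} = \sqrt{\frac{112441289}{3435}} = \frac{\sqrt{386235827715}}{3435}$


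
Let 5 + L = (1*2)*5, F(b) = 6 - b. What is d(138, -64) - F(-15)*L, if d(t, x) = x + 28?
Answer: -141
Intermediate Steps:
d(t, x) = 28 + x
L = 5 (L = -5 + (1*2)*5 = -5 + 2*5 = -5 + 10 = 5)
d(138, -64) - F(-15)*L = (28 - 64) - (6 - 1*(-15))*5 = -36 - (6 + 15)*5 = -36 - 21*5 = -36 - 1*105 = -36 - 105 = -141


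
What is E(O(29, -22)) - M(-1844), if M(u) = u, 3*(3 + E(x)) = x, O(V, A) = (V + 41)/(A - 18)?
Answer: 22085/12 ≈ 1840.4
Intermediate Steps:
O(V, A) = (41 + V)/(-18 + A)
E(x) = -3 + x/3
E(O(29, -22)) - M(-1844) = (-3 + ((41 + 29)/(-18 - 22))/3) - 1*(-1844) = (-3 + (70/(-40))/3) + 1844 = (-3 + (-1/40*70)/3) + 1844 = (-3 + (1/3)*(-7/4)) + 1844 = (-3 - 7/12) + 1844 = -43/12 + 1844 = 22085/12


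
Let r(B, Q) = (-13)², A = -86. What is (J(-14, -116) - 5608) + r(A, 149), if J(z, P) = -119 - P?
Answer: -5442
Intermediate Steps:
r(B, Q) = 169
(J(-14, -116) - 5608) + r(A, 149) = ((-119 - 1*(-116)) - 5608) + 169 = ((-119 + 116) - 5608) + 169 = (-3 - 5608) + 169 = -5611 + 169 = -5442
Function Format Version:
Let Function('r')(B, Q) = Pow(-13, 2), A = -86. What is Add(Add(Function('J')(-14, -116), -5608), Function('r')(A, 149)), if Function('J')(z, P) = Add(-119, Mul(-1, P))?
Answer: -5442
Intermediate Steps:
Function('r')(B, Q) = 169
Add(Add(Function('J')(-14, -116), -5608), Function('r')(A, 149)) = Add(Add(Add(-119, Mul(-1, -116)), -5608), 169) = Add(Add(Add(-119, 116), -5608), 169) = Add(Add(-3, -5608), 169) = Add(-5611, 169) = -5442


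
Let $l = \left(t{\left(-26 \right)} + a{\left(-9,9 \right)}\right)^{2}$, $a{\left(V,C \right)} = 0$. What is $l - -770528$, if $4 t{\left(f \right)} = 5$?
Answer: $\frac{12328473}{16} \approx 7.7053 \cdot 10^{5}$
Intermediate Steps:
$t{\left(f \right)} = \frac{5}{4}$ ($t{\left(f \right)} = \frac{1}{4} \cdot 5 = \frac{5}{4}$)
$l = \frac{25}{16}$ ($l = \left(\frac{5}{4} + 0\right)^{2} = \left(\frac{5}{4}\right)^{2} = \frac{25}{16} \approx 1.5625$)
$l - -770528 = \frac{25}{16} - -770528 = \frac{25}{16} + 770528 = \frac{12328473}{16}$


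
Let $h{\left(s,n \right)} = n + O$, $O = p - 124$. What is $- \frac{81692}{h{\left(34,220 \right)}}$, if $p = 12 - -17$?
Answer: $- \frac{81692}{125} \approx -653.54$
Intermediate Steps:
$p = 29$ ($p = 12 + 17 = 29$)
$O = -95$ ($O = 29 - 124 = -95$)
$h{\left(s,n \right)} = -95 + n$ ($h{\left(s,n \right)} = n - 95 = -95 + n$)
$- \frac{81692}{h{\left(34,220 \right)}} = - \frac{81692}{-95 + 220} = - \frac{81692}{125}$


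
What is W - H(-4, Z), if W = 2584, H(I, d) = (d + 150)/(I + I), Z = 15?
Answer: 20837/8 ≈ 2604.6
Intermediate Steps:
H(I, d) = (150 + d)/(2*I) (H(I, d) = (150 + d)/((2*I)) = (150 + d)*(1/(2*I)) = (150 + d)/(2*I))
W - H(-4, Z) = 2584 - (150 + 15)/(2*(-4)) = 2584 - (-1)*165/(2*4) = 2584 - 1*(-165/8) = 2584 + 165/8 = 20837/8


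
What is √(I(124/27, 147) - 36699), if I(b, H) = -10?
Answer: I*√36709 ≈ 191.6*I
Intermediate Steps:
√(I(124/27, 147) - 36699) = √(-10 - 36699) = √(-36709) = I*√36709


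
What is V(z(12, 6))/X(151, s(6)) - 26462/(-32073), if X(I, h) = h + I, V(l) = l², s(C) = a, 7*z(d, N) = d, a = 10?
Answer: 213377230/253023897 ≈ 0.84331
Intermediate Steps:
z(d, N) = d/7
s(C) = 10
X(I, h) = I + h
V(z(12, 6))/X(151, s(6)) - 26462/(-32073) = ((⅐)*12)²/(151 + 10) - 26462/(-32073) = (12/7)²/161 - 26462*(-1/32073) = (144/49)*(1/161) + 26462/32073 = 144/7889 + 26462/32073 = 213377230/253023897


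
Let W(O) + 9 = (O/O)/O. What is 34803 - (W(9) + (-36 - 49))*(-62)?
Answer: 260837/9 ≈ 28982.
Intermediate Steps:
W(O) = -9 + 1/O (W(O) = -9 + (O/O)/O = -9 + 1/O)
34803 - (W(9) + (-36 - 49))*(-62) = 34803 - ((-9 + 1/9) + (-36 - 49))*(-62) = 34803 - ((-9 + 1/9) - 85)*(-62) = 34803 - (-80/9 - 85)*(-62) = 34803 - (-845)*(-62)/9 = 34803 - 1*52390/9 = 34803 - 52390/9 = 260837/9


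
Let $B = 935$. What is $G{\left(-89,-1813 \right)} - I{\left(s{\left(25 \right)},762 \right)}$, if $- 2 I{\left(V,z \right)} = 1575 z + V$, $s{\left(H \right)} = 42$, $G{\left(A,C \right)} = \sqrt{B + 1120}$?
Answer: $600096 + \sqrt{2055} \approx 6.0014 \cdot 10^{5}$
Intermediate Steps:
$G{\left(A,C \right)} = \sqrt{2055}$ ($G{\left(A,C \right)} = \sqrt{935 + 1120} = \sqrt{2055}$)
$I{\left(V,z \right)} = - \frac{1575 z}{2} - \frac{V}{2}$ ($I{\left(V,z \right)} = - \frac{1575 z + V}{2} = - \frac{V + 1575 z}{2} = - \frac{1575 z}{2} - \frac{V}{2}$)
$G{\left(-89,-1813 \right)} - I{\left(s{\left(25 \right)},762 \right)} = \sqrt{2055} - \left(\left(- \frac{1575}{2}\right) 762 - 21\right) = \sqrt{2055} - \left(-600075 - 21\right) = \sqrt{2055} - -600096 = \sqrt{2055} + 600096 = 600096 + \sqrt{2055}$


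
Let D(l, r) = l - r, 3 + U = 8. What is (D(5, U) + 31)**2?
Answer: 961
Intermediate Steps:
U = 5 (U = -3 + 8 = 5)
(D(5, U) + 31)**2 = ((5 - 1*5) + 31)**2 = ((5 - 5) + 31)**2 = (0 + 31)**2 = 31**2 = 961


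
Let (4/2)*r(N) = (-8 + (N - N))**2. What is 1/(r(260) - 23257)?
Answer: -1/23225 ≈ -4.3057e-5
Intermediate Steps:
r(N) = 32 (r(N) = (-8 + (N - N))**2/2 = (-8 + 0)**2/2 = (1/2)*(-8)**2 = (1/2)*64 = 32)
1/(r(260) - 23257) = 1/(32 - 23257) = 1/(-23225) = -1/23225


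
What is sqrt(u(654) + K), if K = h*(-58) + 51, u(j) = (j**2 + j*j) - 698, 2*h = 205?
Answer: 2*sqrt(212210) ≈ 921.33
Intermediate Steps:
h = 205/2 (h = (1/2)*205 = 205/2 ≈ 102.50)
u(j) = -698 + 2*j**2 (u(j) = (j**2 + j**2) - 698 = 2*j**2 - 698 = -698 + 2*j**2)
K = -5894 (K = (205/2)*(-58) + 51 = -5945 + 51 = -5894)
sqrt(u(654) + K) = sqrt((-698 + 2*654**2) - 5894) = sqrt((-698 + 2*427716) - 5894) = sqrt((-698 + 855432) - 5894) = sqrt(854734 - 5894) = sqrt(848840) = 2*sqrt(212210)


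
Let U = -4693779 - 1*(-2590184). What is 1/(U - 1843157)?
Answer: -1/3946752 ≈ -2.5337e-7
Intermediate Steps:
U = -2103595 (U = -4693779 + 2590184 = -2103595)
1/(U - 1843157) = 1/(-2103595 - 1843157) = 1/(-3946752) = -1/3946752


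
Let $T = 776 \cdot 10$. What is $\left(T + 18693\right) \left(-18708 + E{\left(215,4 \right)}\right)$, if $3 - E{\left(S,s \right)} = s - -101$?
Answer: $-497580930$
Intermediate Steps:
$E{\left(S,s \right)} = -98 - s$ ($E{\left(S,s \right)} = 3 - \left(s - -101\right) = 3 - \left(s + 101\right) = 3 - \left(101 + s\right) = -98 - s$)
$T = 7760$
$\left(T + 18693\right) \left(-18708 + E{\left(215,4 \right)}\right) = \left(7760 + 18693\right) \left(-18708 - 102\right) = 26453 \left(-18708 - 102\right) = 26453 \left(-18810\right) = -497580930$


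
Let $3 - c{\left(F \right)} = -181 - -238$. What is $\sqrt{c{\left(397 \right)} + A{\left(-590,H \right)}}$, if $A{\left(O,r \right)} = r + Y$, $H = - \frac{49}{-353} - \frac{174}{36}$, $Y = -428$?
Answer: $\frac{i \sqrt{2183274642}}{2118} \approx 22.061 i$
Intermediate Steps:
$c{\left(F \right)} = -54$ ($c{\left(F \right)} = 3 - \left(-181 - -238\right) = 3 - \left(-181 + 238\right) = 3 - 57 = -54$)
$H = - \frac{9943}{2118}$ ($H = \left(-49\right) \left(- \frac{1}{353}\right) - \frac{29}{6} = \frac{49}{353} - \frac{29}{6} = - \frac{9943}{2118} \approx -4.6945$)
$A{\left(O,r \right)} = -428 + r$ ($A{\left(O,r \right)} = r - 428 = -428 + r$)
$\sqrt{c{\left(397 \right)} + A{\left(-590,H \right)}} = \sqrt{-54 - \frac{916447}{2118}} = \sqrt{- \frac{1030819}{2118}} = \frac{i \sqrt{2183274642}}{2118}$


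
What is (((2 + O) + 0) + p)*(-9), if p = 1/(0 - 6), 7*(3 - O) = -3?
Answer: -663/14 ≈ -47.357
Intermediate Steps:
O = 24/7 (O = 3 - ⅐*(-3) = 3 + 3/7 = 24/7 ≈ 3.4286)
p = -⅙ (p = 1/(-6) = -⅙ ≈ -0.16667)
(((2 + O) + 0) + p)*(-9) = (((2 + 24/7) + 0) - ⅙)*(-9) = ((38/7 + 0) - ⅙)*(-9) = (38/7 - ⅙)*(-9) = (221/42)*(-9) = -663/14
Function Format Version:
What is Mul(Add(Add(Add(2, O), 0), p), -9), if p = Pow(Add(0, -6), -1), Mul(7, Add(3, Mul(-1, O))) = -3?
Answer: Rational(-663, 14) ≈ -47.357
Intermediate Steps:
O = Rational(24, 7) (O = Add(3, Mul(Rational(-1, 7), -3)) = Add(3, Rational(3, 7)) = Rational(24, 7) ≈ 3.4286)
p = Rational(-1, 6) (p = Pow(-6, -1) = Rational(-1, 6) ≈ -0.16667)
Mul(Add(Add(Add(2, O), 0), p), -9) = Mul(Add(Add(Add(2, Rational(24, 7)), 0), Rational(-1, 6)), -9) = Mul(Add(Add(Rational(38, 7), 0), Rational(-1, 6)), -9) = Mul(Add(Rational(38, 7), Rational(-1, 6)), -9) = Mul(Rational(221, 42), -9) = Rational(-663, 14)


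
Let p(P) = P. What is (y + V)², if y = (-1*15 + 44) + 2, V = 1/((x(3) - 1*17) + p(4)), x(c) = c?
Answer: 95481/100 ≈ 954.81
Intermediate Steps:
V = -⅒ (V = 1/((3 - 1*17) + 4) = 1/((3 - 17) + 4) = 1/(-14 + 4) = 1/(-10) = -⅒ ≈ -0.10000)
y = 31 (y = (-15 + 44) + 2 = 29 + 2 = 31)
(y + V)² = (31 - ⅒)² = (309/10)² = 95481/100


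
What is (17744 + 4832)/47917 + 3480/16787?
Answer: 545734472/804382679 ≈ 0.67845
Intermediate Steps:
(17744 + 4832)/47917 + 3480/16787 = 22576*(1/47917) + 3480*(1/16787) = 22576/47917 + 3480/16787 = 545734472/804382679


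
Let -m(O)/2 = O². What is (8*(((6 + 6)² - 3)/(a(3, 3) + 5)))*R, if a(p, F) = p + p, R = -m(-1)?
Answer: 2256/11 ≈ 205.09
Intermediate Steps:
m(O) = -2*O²
R = 2 (R = -(-2)*(-1)² = -(-2) = -1*(-2) = 2)
a(p, F) = 2*p
(8*(((6 + 6)² - 3)/(a(3, 3) + 5)))*R = (8*(((6 + 6)² - 3)/(2*3 + 5)))*2 = (8*((12² - 3)/(6 + 5)))*2 = (8*((144 - 3)/11))*2 = (8*(141*(1/11)))*2 = (8*(141/11))*2 = (1128/11)*2 = 2256/11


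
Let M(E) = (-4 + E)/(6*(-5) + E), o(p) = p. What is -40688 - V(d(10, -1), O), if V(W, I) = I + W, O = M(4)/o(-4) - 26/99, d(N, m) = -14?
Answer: -4026700/99 ≈ -40674.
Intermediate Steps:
M(E) = (-4 + E)/(-30 + E)
O = -26/99 (O = ((-4 + 4)/(-30 + 4))/(-4) - 26/99 = (0/(-26))*(-1/4) - 26*1/99 = -1/26*0*(-1/4) - 26/99 = 0*(-1/4) - 26/99 = 0 - 26/99 = -26/99 ≈ -0.26263)
-40688 - V(d(10, -1), O) = -40688 - (-26/99 - 14) = -40688 - 1*(-1412/99) = -40688 + 1412/99 = -4026700/99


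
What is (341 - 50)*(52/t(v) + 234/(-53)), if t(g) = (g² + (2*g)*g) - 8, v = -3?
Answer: -491790/1007 ≈ -488.37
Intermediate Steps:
t(g) = -8 + 3*g² (t(g) = (g² + 2*g²) - 8 = 3*g² - 8 = -8 + 3*g²)
(341 - 50)*(52/t(v) + 234/(-53)) = (341 - 50)*(52/(-8 + 3*(-3)²) + 234/(-53)) = 291*(52/(-8 + 3*9) + 234*(-1/53)) = 291*(52/(-8 + 27) - 234/53) = 291*(52/19 - 234/53) = 291*(-1690/1007) = -491790/1007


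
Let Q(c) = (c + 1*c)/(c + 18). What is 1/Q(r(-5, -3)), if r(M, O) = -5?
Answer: -13/10 ≈ -1.3000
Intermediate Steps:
Q(c) = 2*c/(18 + c) (Q(c) = (c + c)/(18 + c) = (2*c)/(18 + c) = 2*c/(18 + c))
1/Q(r(-5, -3)) = 1/(2*(-5)/(18 - 5)) = 1/(2*(-5)/13) = 1/(2*(-5)*(1/13)) = 1/(-10/13) = -13/10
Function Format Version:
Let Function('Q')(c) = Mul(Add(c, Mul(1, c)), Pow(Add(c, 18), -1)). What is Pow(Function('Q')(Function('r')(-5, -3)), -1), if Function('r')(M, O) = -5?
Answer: Rational(-13, 10) ≈ -1.3000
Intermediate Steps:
Function('Q')(c) = Mul(2, c, Pow(Add(18, c), -1)) (Function('Q')(c) = Mul(Add(c, c), Pow(Add(18, c), -1)) = Mul(Mul(2, c), Pow(Add(18, c), -1)) = Mul(2, c, Pow(Add(18, c), -1)))
Pow(Function('Q')(Function('r')(-5, -3)), -1) = Pow(Mul(2, -5, Pow(Add(18, -5), -1)), -1) = Pow(Mul(2, -5, Pow(13, -1)), -1) = Pow(Mul(2, -5, Rational(1, 13)), -1) = Pow(Rational(-10, 13), -1) = Rational(-13, 10)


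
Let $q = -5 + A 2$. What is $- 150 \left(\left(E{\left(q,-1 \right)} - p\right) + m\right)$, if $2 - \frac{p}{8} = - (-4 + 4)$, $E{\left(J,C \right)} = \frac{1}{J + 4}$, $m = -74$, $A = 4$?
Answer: $\frac{94350}{7} \approx 13479.0$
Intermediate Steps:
$q = 3$ ($q = -5 + 4 \cdot 2 = -5 + 8 = 3$)
$E{\left(J,C \right)} = \frac{1}{4 + J}$
$p = 16$ ($p = 16 - 8 \left(- (-4 + 4)\right) = 16 - 8 \left(\left(-1\right) 0\right) = 16 - 0 = 16 + 0 = 16$)
$- 150 \left(\left(E{\left(q,-1 \right)} - p\right) + m\right) = - 150 \left(\left(\frac{1}{4 + 3} - 16\right) - 74\right) = - 150 \left(\left(\frac{1}{7} - 16\right) - 74\right) = - 150 \left(- \frac{111}{7} - 74\right) = \left(-150\right) \left(- \frac{629}{7}\right) = \frac{94350}{7}$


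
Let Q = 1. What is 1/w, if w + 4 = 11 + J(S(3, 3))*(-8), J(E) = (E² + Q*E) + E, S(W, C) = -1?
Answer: 1/15 ≈ 0.066667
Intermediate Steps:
J(E) = E² + 2*E (J(E) = (E² + 1*E) + E = (E² + E) + E = (E + E²) + E = E² + 2*E)
w = 15 (w = -4 + (11 - (2 - 1)*(-8)) = -4 + (11 - 1*1*(-8)) = -4 + (11 - 1*(-8)) = -4 + (11 + 8) = -4 + 19 = 15)
1/w = 1/15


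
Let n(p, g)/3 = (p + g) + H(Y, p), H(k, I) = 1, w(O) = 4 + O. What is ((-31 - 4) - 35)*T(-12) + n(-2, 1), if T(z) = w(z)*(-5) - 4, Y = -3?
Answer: -2520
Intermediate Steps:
n(p, g) = 3 + 3*g + 3*p (n(p, g) = 3*((p + g) + 1) = 3*((g + p) + 1) = 3*(1 + g + p) = 3 + 3*g + 3*p)
T(z) = -24 - 5*z (T(z) = (4 + z)*(-5) - 4 = (-20 - 5*z) - 4 = -24 - 5*z)
((-31 - 4) - 35)*T(-12) + n(-2, 1) = ((-31 - 4) - 35)*(-24 - 5*(-12)) + (3 + 3*1 + 3*(-2)) = (-35 - 35)*(-24 + 60) + (3 + 3 - 6) = -70*36 + 0 = -2520 + 0 = -2520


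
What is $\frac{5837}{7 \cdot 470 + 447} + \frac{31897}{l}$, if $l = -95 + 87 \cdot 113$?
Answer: $\frac{176028121}{36383432} \approx 4.8381$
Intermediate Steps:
$l = 9736$ ($l = -95 + 9831 = 9736$)
$\frac{5837}{7 \cdot 470 + 447} + \frac{31897}{l} = \frac{5837}{7 \cdot 470 + 447} + \frac{31897}{9736} = \frac{5837}{3290 + 447} + 31897 \cdot \frac{1}{9736} = \frac{5837}{3737} + \frac{31897}{9736} = \frac{176028121}{36383432}$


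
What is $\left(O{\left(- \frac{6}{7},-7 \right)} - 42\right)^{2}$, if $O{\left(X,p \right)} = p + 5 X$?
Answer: $\frac{139129}{49} \approx 2839.4$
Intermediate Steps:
$\left(O{\left(- \frac{6}{7},-7 \right)} - 42\right)^{2} = \left(\left(-7 + 5 \left(- \frac{6}{7}\right)\right) - 42\right)^{2} = \left(\left(-7 - \frac{30}{7}\right) - 42\right)^{2} = \left(- \frac{79}{7} - 42\right)^{2} = \left(- \frac{373}{7}\right)^{2} = \frac{139129}{49}$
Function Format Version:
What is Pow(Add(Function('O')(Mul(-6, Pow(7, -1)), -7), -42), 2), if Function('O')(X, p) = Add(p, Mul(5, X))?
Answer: Rational(139129, 49) ≈ 2839.4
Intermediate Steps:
Pow(Add(Function('O')(Mul(-6, Pow(7, -1)), -7), -42), 2) = Pow(Add(Add(-7, Mul(5, Mul(-6, Pow(7, -1)))), -42), 2) = Pow(Add(Add(-7, Mul(5, Mul(-6, Rational(1, 7)))), -42), 2) = Pow(Add(Add(-7, Mul(5, Rational(-6, 7))), -42), 2) = Pow(Add(Add(-7, Rational(-30, 7)), -42), 2) = Pow(Add(Rational(-79, 7), -42), 2) = Pow(Rational(-373, 7), 2) = Rational(139129, 49)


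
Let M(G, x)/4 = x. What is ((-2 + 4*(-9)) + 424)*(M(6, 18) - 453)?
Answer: -147066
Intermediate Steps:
M(G, x) = 4*x
((-2 + 4*(-9)) + 424)*(M(6, 18) - 453) = ((-2 + 4*(-9)) + 424)*(4*18 - 453) = ((-2 - 36) + 424)*(72 - 453) = (-38 + 424)*(-381) = 386*(-381) = -147066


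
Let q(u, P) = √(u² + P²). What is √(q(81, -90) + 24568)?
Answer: √(24568 + 9*√181) ≈ 157.13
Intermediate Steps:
q(u, P) = √(P² + u²)
√(q(81, -90) + 24568) = √(√((-90)² + 81²) + 24568) = √(√(8100 + 6561) + 24568) = √(√14661 + 24568) = √(9*√181 + 24568) = √(24568 + 9*√181)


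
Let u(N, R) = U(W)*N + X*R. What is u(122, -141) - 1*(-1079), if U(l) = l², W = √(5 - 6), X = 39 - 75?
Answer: 6033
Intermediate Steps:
X = -36
W = I (W = √(-1) = I ≈ 1.0*I)
u(N, R) = -N - 36*R (u(N, R) = I²*N - 36*R = -N - 36*R)
u(122, -141) - 1*(-1079) = (-1*122 - 36*(-141)) - 1*(-1079) = (-122 + 5076) + 1079 = 4954 + 1079 = 6033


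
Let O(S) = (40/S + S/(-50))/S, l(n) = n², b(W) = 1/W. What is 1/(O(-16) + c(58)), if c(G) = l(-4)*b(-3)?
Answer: -2400/12473 ≈ -0.19242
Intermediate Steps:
O(S) = (40/S - S/50)/S (O(S) = (40/S + S*(-1/50))/S = (40/S - S/50)/S)
c(G) = -16/3 (c(G) = (-4)²/(-3) = 16*(-⅓) = -16/3)
1/(O(-16) + c(58)) = 1/((-1/50 + 40/(-16)²) - 16/3) = 1/((-1/50 + 40*(1/256)) - 16/3) = 1/((-1/50 + 5/32) - 16/3) = 1/(109/800 - 16/3) = 1/(-12473/2400) = -2400/12473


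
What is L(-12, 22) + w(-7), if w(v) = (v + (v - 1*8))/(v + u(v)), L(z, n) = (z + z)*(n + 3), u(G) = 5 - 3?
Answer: -2978/5 ≈ -595.60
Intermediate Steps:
u(G) = 2
L(z, n) = 2*z*(3 + n) (L(z, n) = (2*z)*(3 + n) = 2*z*(3 + n))
w(v) = (-8 + 2*v)/(2 + v) (w(v) = (v + (v - 1*8))/(v + 2) = (v + (v - 8))/(2 + v) = (v + (-8 + v))/(2 + v) = (-8 + 2*v)/(2 + v))
L(-12, 22) + w(-7) = 2*(-12)*(3 + 22) + 2*(-4 - 7)/(2 - 7) = 2*(-12)*25 + 2*(-11)/(-5) = -600 + 2*(-⅕)*(-11) = -600 + 22/5 = -2978/5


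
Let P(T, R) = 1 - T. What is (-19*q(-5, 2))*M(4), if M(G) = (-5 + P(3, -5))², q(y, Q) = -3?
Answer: 2793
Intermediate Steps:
M(G) = 49 (M(G) = (-5 + (1 - 1*3))² = (-5 + (1 - 3))² = (-5 - 2)² = (-7)² = 49)
(-19*q(-5, 2))*M(4) = -(-57)*49 = -19*(-3)*49 = 57*49 = 2793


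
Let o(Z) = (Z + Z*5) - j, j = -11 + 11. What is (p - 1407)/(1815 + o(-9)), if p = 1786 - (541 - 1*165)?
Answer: 1/587 ≈ 0.0017036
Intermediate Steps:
j = 0
o(Z) = 6*Z (o(Z) = (Z + Z*5) - 1*0 = (Z + 5*Z) + 0 = 6*Z + 0 = 6*Z)
p = 1410 (p = 1786 - (541 - 165) = 1786 - 1*376 = 1786 - 376 = 1410)
(p - 1407)/(1815 + o(-9)) = (1410 - 1407)/(1815 + 6*(-9)) = 3/(1815 - 54) = 3/1761 = 3*(1/1761) = 1/587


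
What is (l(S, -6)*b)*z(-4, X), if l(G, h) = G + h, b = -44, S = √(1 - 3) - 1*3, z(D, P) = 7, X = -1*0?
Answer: 2772 - 308*I*√2 ≈ 2772.0 - 435.58*I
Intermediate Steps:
X = 0
S = -3 + I*√2 (S = √(-2) - 3 = I*√2 - 3 = -3 + I*√2 ≈ -3.0 + 1.4142*I)
(l(S, -6)*b)*z(-4, X) = (((-3 + I*√2) - 6)*(-44))*7 = ((-9 + I*√2)*(-44))*7 = (396 - 44*I*√2)*7 = 2772 - 308*I*√2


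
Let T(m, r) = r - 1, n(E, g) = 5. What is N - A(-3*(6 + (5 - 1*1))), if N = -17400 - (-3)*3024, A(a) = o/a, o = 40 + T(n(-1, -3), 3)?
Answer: -41633/5 ≈ -8326.6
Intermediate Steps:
T(m, r) = -1 + r
o = 42 (o = 40 + (-1 + 3) = 40 + 2 = 42)
A(a) = 42/a
N = -8328 (N = -17400 - 1*(-9072) = -17400 + 9072 = -8328)
N - A(-3*(6 + (5 - 1*1))) = -8328 - 42/((-3*(6 + (5 - 1*1)))) = -8328 - 42/((-3*(6 + (5 - 1)))) = -8328 - 42/((-3*(6 + 4))) = -8328 - 42/((-3*10)) = -8328 - 42/(-30) = -8328 - 42*(-1)/30 = -8328 - 1*(-7/5) = -8328 + 7/5 = -41633/5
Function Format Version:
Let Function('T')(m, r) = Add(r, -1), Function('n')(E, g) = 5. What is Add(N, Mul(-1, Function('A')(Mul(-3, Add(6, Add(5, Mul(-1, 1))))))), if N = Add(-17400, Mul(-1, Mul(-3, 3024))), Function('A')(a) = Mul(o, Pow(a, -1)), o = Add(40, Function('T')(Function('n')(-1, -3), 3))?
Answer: Rational(-41633, 5) ≈ -8326.6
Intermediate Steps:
Function('T')(m, r) = Add(-1, r)
o = 42 (o = Add(40, Add(-1, 3)) = Add(40, 2) = 42)
Function('A')(a) = Mul(42, Pow(a, -1))
N = -8328 (N = Add(-17400, Mul(-1, -9072)) = Add(-17400, 9072) = -8328)
Add(N, Mul(-1, Function('A')(Mul(-3, Add(6, Add(5, Mul(-1, 1))))))) = Add(-8328, Mul(-1, Mul(42, Pow(Mul(-3, Add(6, Add(5, Mul(-1, 1)))), -1)))) = Add(-8328, Mul(-1, Mul(42, Pow(Mul(-3, Add(6, Add(5, -1))), -1)))) = Add(-8328, Mul(-1, Mul(42, Pow(Mul(-3, Add(6, 4)), -1)))) = Add(-8328, Mul(-1, Mul(42, Pow(Mul(-3, 10), -1)))) = Add(-8328, Mul(-1, Mul(42, Pow(-30, -1)))) = Add(-8328, Mul(-1, Mul(42, Rational(-1, 30)))) = Add(-8328, Mul(-1, Rational(-7, 5))) = Add(-8328, Rational(7, 5)) = Rational(-41633, 5)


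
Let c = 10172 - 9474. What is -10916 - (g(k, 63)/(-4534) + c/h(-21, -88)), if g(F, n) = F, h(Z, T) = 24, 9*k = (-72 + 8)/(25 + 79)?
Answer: -11612251849/1060956 ≈ -10945.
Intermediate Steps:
k = -8/117 (k = ((-72 + 8)/(25 + 79))/9 = (-64/104)/9 = (-64*1/104)/9 = (1/9)*(-8/13) = -8/117 ≈ -0.068376)
c = 698
-10916 - (g(k, 63)/(-4534) + c/h(-21, -88)) = -10916 - (-8/117/(-4534) + 698/24) = -10916 - (-8/117*(-1/4534) + 698*(1/24)) = -10916 - (4/265239 + 349/12) = -10916 - 1*30856153/1060956 = -10916 - 30856153/1060956 = -11612251849/1060956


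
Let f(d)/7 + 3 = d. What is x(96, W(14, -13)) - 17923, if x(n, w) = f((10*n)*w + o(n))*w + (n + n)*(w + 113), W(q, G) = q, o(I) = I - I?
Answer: 1323287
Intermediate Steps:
o(I) = 0
f(d) = -21 + 7*d
x(n, w) = w*(-21 + 70*n*w) + 2*n*(113 + w) (x(n, w) = (-21 + 7*((10*n)*w + 0))*w + (n + n)*(w + 113) = (-21 + 7*(10*n*w + 0))*w + (2*n)*(113 + w) = (-21 + 7*(10*n*w))*w + 2*n*(113 + w) = (-21 + 70*n*w)*w + 2*n*(113 + w) = w*(-21 + 70*n*w) + 2*n*(113 + w))
x(96, W(14, -13)) - 17923 = (226*96 + 2*96*14 + 7*14*(-3 + 10*96*14)) - 17923 = (21696 + 2688 + 7*14*(-3 + 13440)) - 17923 = (21696 + 2688 + 7*14*13437) - 17923 = (21696 + 2688 + 1316826) - 17923 = 1341210 - 17923 = 1323287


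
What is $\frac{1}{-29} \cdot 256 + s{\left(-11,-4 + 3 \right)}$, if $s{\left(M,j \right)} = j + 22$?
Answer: $\frac{353}{29} \approx 12.172$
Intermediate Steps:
$s{\left(M,j \right)} = 22 + j$
$\frac{1}{-29} \cdot 256 + s{\left(-11,-4 + 3 \right)} = \frac{1}{-29} \cdot 256 + \left(22 + \left(-4 + 3\right)\right) = \left(- \frac{1}{29}\right) 256 + \left(22 - 1\right) = - \frac{256}{29} + 21 = \frac{353}{29}$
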